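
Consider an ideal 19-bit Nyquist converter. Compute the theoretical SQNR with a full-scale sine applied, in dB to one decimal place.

SNR ≈ 6.02·N + 1.76 dB = 6.02·19 + 1.76 = 116.14 dB.

116.1 dB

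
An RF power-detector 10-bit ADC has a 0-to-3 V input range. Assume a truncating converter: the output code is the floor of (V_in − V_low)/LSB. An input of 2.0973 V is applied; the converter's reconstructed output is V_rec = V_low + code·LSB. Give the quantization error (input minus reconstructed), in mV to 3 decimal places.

2.573 mV

Step size: 3 V ÷ 2^10 = 2.930 mV.
Scaled input = 715.8784 LSBs, so code = 715.
Code 715 maps back to 0 + 715×0.00292969 V = 2.0947266 V.
Error = 2.0973 − 2.0947266 = 0.00257344 V = 2.573 mV.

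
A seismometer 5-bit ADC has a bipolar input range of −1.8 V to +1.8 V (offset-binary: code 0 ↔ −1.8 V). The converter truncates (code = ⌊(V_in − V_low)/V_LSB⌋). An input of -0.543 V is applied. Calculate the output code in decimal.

LSB = 3.6 V / 32 = 112.500 mV.
(-0.543 − (−1.8)) / 0.1125 = 11.173 LSBs.
Floor → code 11.

code 11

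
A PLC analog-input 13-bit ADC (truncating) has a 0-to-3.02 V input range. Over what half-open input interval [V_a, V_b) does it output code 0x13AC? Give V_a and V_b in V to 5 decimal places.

LSB = 3.02/2^13 = 368.65 µV.
Code 0x13AC = 5036 decimal.
V_a = V_low + 5036·LSB = 1.85653 V; V_b = V_low + 5037·LSB = 1.8569 V.

[1.85653 V, 1.85690 V)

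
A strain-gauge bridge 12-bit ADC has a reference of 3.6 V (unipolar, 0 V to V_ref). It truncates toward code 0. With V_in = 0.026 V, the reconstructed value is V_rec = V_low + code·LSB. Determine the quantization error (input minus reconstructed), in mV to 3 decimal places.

One LSB is 3.6 V / 4096 = 0.879 mV.
Scaled input = 29.5822 LSBs, so code = 29.
Reconstructed: 0.025488281 V.
Error = 0.026 − 0.025488281 = 0.000511719 V = 0.512 mV.

0.512 mV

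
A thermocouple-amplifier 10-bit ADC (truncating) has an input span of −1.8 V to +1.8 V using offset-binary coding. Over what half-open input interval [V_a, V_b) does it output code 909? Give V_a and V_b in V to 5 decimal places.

LSB = 3.6/2^10 = 3.516 mV.
V_a = V_low + 909·LSB = 1.3957 V; V_b = V_low + 910·LSB = 1.39922 V.

[1.39570 V, 1.39922 V)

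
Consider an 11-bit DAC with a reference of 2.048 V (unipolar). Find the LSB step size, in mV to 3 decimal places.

1.000 mV

Full-scale span = 2.048 V.
LSB = 2.048 / 2^11 = 2.048 / 2048 = 0.001 V = 1.000 mV.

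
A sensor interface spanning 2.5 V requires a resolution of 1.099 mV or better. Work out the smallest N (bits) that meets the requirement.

12 bits

Number of steps required ≥ 2.5 V / 1.099 mV = 2274.80.
Need 2^N ≥ 2274.80; 2^11 = 2048, 2^12 = 4096.
Minimum N = 12.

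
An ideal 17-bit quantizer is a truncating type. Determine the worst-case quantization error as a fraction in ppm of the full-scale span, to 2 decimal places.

Truncating → worst-case error = 1 LSB = V_FS/2^17, so 1e+06/131072 = 7.62939 ppm of full scale.

7.63 ppm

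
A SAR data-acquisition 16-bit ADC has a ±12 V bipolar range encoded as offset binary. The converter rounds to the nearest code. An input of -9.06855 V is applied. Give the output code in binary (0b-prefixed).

With 65536 levels over 24 V, one step is 366.21 µV.
(-9.06855 − (−12)) / 0.000366211 = 8004.813 LSBs.
Round → code 8005.
In binary (0b-prefixed): 0b1111101000101.

code 0b1111101000101 (decimal 8005)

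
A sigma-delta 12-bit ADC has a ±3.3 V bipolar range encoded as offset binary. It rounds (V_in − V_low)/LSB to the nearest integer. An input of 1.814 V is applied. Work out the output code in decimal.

code 3174

Full-scale span = 6.6 V; LSB = 6.6/2^12 = 1.611 mV.
(V_in − V_low)/LSB = (1.814 − (−3.3)) / 0.00161133 = 3173.779.
So the output code is 3174.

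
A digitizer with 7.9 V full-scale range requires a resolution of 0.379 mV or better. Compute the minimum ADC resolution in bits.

Number of steps required ≥ 7.9 V / 0.379 mV = 20844.33.
Need 2^N ≥ 20844.33; 2^14 = 16384, 2^15 = 32768.
Minimum N = 15.

15 bits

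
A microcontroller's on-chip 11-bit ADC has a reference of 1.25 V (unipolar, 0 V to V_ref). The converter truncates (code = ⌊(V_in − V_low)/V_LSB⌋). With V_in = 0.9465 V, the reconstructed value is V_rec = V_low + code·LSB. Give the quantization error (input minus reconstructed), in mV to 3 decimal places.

0.455 mV

LSB = 1.25/2^11 = 0.610 mV.
(0.9465 − 0)/0.000610352 = 1550.7456; ⌊·⌋ gives code 1550.
Code 1550 maps back to 0 + 1550×0.000610352 V = 0.94604492 V.
V_in − V_rec = 0.000455078 V = 0.455 mV.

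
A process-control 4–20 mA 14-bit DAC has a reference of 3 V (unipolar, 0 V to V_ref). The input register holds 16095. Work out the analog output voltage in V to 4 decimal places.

LSB = 3 V / 2^14 = 183.11 µV.
V_out = 0 + 16095 × 0.000183105 V = 2.94708 V.

2.9471 V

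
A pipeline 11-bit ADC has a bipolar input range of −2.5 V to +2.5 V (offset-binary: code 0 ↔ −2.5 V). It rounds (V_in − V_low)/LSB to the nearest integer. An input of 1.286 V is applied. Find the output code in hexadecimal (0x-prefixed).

code 0x60F (decimal 1551)

LSB = 5 V / 2048 = 2.441 mV.
Input sits at 1550.746 steps above V_low.
round(1550.746) = 1551.
In hexadecimal (0x-prefixed): 0x60F.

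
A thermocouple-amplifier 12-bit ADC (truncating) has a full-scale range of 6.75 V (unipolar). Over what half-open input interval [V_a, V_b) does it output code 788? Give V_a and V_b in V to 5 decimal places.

LSB = 6.75/2^12 = 1.648 mV.
V_a = V_low + 788·LSB = 1.29858 V; V_b = V_low + 789·LSB = 1.30023 V.

[1.29858 V, 1.30023 V)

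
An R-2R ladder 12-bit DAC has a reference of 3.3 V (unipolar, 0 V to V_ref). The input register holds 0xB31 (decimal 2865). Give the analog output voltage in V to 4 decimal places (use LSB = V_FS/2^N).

LSB = 3.3 V / 2^12 = 0.806 mV.
Code 0xB31 = 2865 decimal.
V_out = 0 + 2865 × 0.000805664 V = 2.30823 V.

2.3082 V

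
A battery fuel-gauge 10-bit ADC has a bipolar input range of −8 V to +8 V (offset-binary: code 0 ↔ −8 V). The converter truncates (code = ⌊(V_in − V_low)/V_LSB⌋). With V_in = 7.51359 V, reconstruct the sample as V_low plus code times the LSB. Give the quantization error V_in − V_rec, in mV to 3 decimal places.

13.590 mV

LSB = 16/2^10 = 15.625 mV.
Scaled input = 992.8698 LSBs, so code = 992.
Reconstructed: 7.5 V.
Error = 7.51359 − 7.5 = 0.01359 V = 13.590 mV.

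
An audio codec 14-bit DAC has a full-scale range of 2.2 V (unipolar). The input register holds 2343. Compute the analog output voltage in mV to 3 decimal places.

LSB = 2.2 V / 2^14 = 134.28 µV.
V_out = 0 + 2343 × 0.000134277 V = 0.314612 V.
= 314.612 mV.

314.612 mV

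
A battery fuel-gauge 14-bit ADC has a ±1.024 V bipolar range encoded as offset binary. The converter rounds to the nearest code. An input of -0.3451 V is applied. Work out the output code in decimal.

LSB = 2.048 V / 16384 = 125.00 µV.
(-0.3451 − (−1.024)) / 0.000125 = 5431.200 LSBs.
round(5431.200) = 5431.

code 5431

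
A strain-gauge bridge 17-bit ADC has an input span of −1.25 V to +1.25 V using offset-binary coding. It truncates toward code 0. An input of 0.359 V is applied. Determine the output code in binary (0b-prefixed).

code 0b10100100110000101 (decimal 84357)

LSB = 2.5 V / 131072 = 19.07 µV.
(0.359 − (−1.25)) / 1.90735e-05 = 84357.939 LSBs.
⌊·⌋(84357.939) = 84357.
In binary (0b-prefixed): 0b10100100110000101.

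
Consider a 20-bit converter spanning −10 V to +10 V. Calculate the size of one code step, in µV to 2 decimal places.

19.07 µV

Full-scale span = 20 V.
LSB = 20 / 2^20 = 20 / 1048576 = 1.90735e-05 V = 19.07 µV.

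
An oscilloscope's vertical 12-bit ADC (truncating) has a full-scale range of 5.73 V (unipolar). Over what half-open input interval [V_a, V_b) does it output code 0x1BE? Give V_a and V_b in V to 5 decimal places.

LSB = 5.73/2^12 = 1.399 mV.
Code 0x1BE = 446 decimal.
V_a = V_low + 446·LSB = 0.623921 V; V_b = V_low + 447·LSB = 0.62532 V.

[0.62392 V, 0.62532 V)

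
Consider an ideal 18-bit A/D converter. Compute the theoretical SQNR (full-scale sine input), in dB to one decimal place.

110.1 dB

SNR ≈ 6.02·N + 1.76 dB = 6.02·18 + 1.76 = 110.12 dB.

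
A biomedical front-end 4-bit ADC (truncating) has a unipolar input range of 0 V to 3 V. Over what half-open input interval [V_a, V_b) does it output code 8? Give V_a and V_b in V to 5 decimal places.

LSB = 3/2^4 = 187.500 mV.
V_a = V_low + 8·LSB = 1.5 V; V_b = V_low + 9·LSB = 1.6875 V.

[1.50000 V, 1.68750 V)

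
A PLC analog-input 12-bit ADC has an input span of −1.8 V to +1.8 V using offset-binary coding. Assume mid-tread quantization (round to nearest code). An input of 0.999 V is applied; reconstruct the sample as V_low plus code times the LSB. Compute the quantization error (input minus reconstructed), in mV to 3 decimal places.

One LSB is 3.6 V / 4096 = 0.879 mV.
Scaled input = 3184.6400 LSBs, so code = 3185.
Reconstructed: 0.99931641 V.
Error = 0.999 − 0.99931641 = -0.000316406 V = -0.316 mV.

-0.316 mV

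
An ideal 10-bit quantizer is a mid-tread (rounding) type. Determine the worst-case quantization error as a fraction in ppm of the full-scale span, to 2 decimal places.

488.28 ppm

Rounding → worst-case error = ½ LSB = V_FS/2^11, so 1e+06/2048 = 488.281 ppm of full scale.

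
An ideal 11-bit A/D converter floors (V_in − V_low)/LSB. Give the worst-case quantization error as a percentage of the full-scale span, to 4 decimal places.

0.0488 %

Truncating → worst-case error = 1 LSB = V_FS/2^11, so 100/2048 = 0.0488281 % of full scale.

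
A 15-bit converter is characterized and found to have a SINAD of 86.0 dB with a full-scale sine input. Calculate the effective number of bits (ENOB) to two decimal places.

13.99 bits

ENOB = (SINAD − 1.76) / 6.02 = (86.0 − 1.76)/6.02 = 13.993.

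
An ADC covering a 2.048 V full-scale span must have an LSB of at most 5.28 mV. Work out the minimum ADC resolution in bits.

9 bits

Number of steps required ≥ 2.048 V / 5.28 mV = 387.88.
Need 2^N ≥ 387.88; 2^8 = 256, 2^9 = 512.
Minimum N = 9.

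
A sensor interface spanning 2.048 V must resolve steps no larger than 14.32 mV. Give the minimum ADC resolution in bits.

Number of steps required ≥ 2.048 V / 14.32 mV = 143.02.
Need 2^N ≥ 143.02; 2^7 = 128, 2^8 = 256.
Minimum N = 8.

8 bits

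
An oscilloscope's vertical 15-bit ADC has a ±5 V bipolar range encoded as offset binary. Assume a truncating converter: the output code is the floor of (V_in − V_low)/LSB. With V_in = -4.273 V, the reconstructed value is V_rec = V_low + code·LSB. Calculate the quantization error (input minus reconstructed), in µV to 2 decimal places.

71.29 µV

LSB = 10/2^15 = 305.18 µV.
(V_in − V_low)/LSB = (-4.273 − (−5))/0.000305176 = 2382.2336 → code 2382 (floor).
Code 2382 maps back to (−5) + 2382×0.000305176 V = -4.2730713 V.
V_in − V_rec = 7.12891e-05 V = 71.29 µV.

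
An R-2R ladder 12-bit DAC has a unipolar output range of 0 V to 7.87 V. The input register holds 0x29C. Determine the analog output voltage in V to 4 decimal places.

1.2835 V

LSB = 7.87 V / 2^12 = 1.921 mV.
Code 0x29C = 668 decimal.
V_out = 0 + 668 × 0.00192139 V = 1.28349 V.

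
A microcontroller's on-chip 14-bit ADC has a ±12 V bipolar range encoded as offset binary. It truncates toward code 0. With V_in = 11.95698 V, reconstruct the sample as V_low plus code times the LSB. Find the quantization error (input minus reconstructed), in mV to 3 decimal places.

0.925 mV

LSB = 24/2^14 = 1.465 mV.
(11.95698 − (−12))/0.00146484 = 16354.6317; ⌊·⌋ gives code 16354.
Reconstructed: 11.956055 V.
V_in − V_rec = 0.000925313 V = 0.925 mV.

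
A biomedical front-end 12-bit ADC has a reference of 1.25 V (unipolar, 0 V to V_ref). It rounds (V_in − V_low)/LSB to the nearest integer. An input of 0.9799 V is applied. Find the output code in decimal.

Full-scale span = 1.25 V; LSB = 1.25/2^12 = 305.18 µV.
Input sits at 3210.936 steps above V_low.
So the output code is 3211.

code 3211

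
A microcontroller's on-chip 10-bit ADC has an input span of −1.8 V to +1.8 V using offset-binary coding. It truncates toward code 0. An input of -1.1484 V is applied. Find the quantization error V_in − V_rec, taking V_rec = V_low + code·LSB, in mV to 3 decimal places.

1.209 mV

Step size: 3.6 V ÷ 2^10 = 3.516 mV.
(-1.1484 − (−1.8))/0.00351563 = 185.3440; ⌊·⌋ gives code 185.
Reconstructed: -1.1496094 V.
Difference: 0.00120937 V → 1.209 mV.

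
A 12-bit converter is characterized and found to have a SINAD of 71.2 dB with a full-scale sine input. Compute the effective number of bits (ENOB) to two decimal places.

ENOB = (SINAD − 1.76) / 6.02 = (71.2 − 1.76)/6.02 = 11.535.

11.53 bits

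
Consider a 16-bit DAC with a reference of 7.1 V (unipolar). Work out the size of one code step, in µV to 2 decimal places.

Full-scale span = 7.1 V.
LSB = 7.1 / 2^16 = 7.1 / 65536 = 0.000108337 V = 108.34 µV.

108.34 µV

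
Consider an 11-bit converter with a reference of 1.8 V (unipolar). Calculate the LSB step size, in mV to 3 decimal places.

Full-scale span = 1.8 V.
LSB = 1.8 / 2^11 = 1.8 / 2048 = 0.000878906 V = 0.879 mV.

0.879 mV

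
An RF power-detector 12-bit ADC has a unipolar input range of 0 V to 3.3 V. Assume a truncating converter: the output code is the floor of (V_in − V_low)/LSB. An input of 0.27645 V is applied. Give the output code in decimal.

Full-scale span = 3.3 V; LSB = 3.3/2^12 = 0.806 mV.
Input sits at 343.133 steps above V_low.
⌊·⌋(343.133) = 343.

code 343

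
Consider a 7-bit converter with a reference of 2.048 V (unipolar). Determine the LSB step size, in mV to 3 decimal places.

Full-scale span = 2.048 V.
LSB = 2.048 / 2^7 = 2.048 / 128 = 0.016 V = 16.000 mV.

16.000 mV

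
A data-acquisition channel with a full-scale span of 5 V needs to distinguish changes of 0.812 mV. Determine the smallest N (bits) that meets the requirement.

Number of steps required ≥ 5 V / 0.812 mV = 6157.64.
Need 2^N ≥ 6157.64; 2^12 = 4096, 2^13 = 8192.
Minimum N = 13.

13 bits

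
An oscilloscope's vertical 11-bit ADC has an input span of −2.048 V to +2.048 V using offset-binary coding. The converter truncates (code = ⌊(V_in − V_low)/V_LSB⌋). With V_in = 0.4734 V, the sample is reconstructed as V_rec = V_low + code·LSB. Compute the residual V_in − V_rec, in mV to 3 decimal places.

1.400 mV

One LSB is 4.096 V / 2048 = 2.000 mV.
(0.4734 − (−2.048))/0.002 = 1260.7000; ⌊·⌋ gives code 1260.
Reconstructed: 0.472 V.
Difference: 0.0014 V → 1.400 mV.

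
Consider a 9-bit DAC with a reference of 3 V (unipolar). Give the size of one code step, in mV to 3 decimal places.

5.859 mV

Full-scale span = 3 V.
LSB = 3 / 2^9 = 3 / 512 = 0.00585938 V = 5.859 mV.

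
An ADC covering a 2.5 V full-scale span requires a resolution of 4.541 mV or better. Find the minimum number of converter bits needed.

Number of steps required ≥ 2.5 V / 4.541 mV = 550.54.
Need 2^N ≥ 550.54; 2^9 = 512, 2^10 = 1024.
Minimum N = 10.

10 bits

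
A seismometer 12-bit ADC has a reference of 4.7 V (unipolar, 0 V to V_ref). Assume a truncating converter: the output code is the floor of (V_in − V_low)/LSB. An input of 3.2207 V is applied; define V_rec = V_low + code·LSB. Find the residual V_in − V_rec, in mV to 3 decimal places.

LSB = 4.7/2^12 = 1.147 mV.
Scaled input = 2806.8058 LSBs, so code = 2806.
Code 2806 maps back to 0 + 2806×0.00114746 V = 3.2197754 V.
V_in − V_rec = 0.000924609 V = 0.925 mV.

0.925 mV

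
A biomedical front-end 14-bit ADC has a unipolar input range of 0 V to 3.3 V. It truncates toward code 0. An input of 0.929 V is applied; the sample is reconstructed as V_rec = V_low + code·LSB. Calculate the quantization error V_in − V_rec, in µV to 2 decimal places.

LSB = 3.3/2^14 = 201.42 µV.
(0.929 − 0)/0.000201416 = 4612.3442; ⌊·⌋ gives code 4612.
Code 4612 maps back to 0 + 4612×0.000201416 V = 0.92893066 V.
V_in − V_rec = 6.93359e-05 V = 69.34 µV.

69.34 µV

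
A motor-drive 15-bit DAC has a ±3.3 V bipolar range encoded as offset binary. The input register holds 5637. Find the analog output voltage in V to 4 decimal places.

LSB = 6.6 V / 2^15 = 201.42 µV.
V_out = (−3.3) + 5637 × 0.000201416 V = -2.16462 V.

-2.1646 V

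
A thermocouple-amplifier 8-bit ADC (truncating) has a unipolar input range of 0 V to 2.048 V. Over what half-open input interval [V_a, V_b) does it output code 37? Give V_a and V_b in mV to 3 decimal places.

LSB = 2.048/2^8 = 8.000 mV.
V_a = V_low + 37·LSB = 0.296 V; V_b = V_low + 38·LSB = 0.304 V.

[296.000 mV, 304.000 mV)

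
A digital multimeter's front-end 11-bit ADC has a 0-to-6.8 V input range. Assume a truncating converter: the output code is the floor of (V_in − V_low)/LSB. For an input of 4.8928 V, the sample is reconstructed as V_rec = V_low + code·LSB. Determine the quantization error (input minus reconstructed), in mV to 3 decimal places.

LSB = 6.8/2^11 = 3.320 mV.
Scaled input = 1473.5962 LSBs, so code = 1473.
V_rec = 0 + 1473·0.00332031 = 4.8908203 V.
Error = 4.8928 − 4.8908203 = 0.00197969 V = 1.980 mV.

1.980 mV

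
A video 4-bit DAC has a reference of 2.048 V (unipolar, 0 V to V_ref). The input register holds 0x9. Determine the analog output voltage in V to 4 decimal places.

1.1520 V

LSB = 2.048 V / 2^4 = 128.000 mV.
Code 0x9 = 9 decimal.
V_out = 0 + 9 × 0.128 V = 1.152 V.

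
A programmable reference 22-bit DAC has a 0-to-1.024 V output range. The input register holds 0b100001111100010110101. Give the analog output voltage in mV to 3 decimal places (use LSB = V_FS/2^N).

LSB = 1.024 V / 2^22 = 0.24 µV.
Code 0b100001111100010110101 = 1112245 decimal.
V_out = 0 + 1112245 × 2.44141e-07 V = 0.271544 V.
= 271.544 mV.

271.544 mV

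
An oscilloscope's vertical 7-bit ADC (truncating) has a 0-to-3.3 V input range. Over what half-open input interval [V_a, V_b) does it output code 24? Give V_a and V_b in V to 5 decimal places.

LSB = 3.3/2^7 = 25.781 mV.
V_a = V_low + 24·LSB = 0.61875 V; V_b = V_low + 25·LSB = 0.644531 V.

[0.61875 V, 0.64453 V)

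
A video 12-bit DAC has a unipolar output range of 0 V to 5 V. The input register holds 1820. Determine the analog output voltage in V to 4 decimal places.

LSB = 5 V / 2^12 = 1.221 mV.
V_out = 0 + 1820 × 0.0012207 V = 2.22168 V.

2.2217 V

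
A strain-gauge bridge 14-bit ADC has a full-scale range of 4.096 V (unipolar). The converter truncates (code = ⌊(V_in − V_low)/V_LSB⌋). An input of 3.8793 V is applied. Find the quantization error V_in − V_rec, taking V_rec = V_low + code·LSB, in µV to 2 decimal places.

One LSB is 4.096 V / 16384 = 250.00 µV.
(3.8793 − 0)/0.00025 = 15517.2000; ⌊·⌋ gives code 15517.
V_rec = 0 + 15517·0.00025 = 3.87925 V.
V_in − V_rec = 5e-05 V = 50.00 µV.

50.00 µV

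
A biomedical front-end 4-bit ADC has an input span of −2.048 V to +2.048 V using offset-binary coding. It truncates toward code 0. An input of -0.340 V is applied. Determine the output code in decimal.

code 6

LSB = 4.096 V / 16 = 256.000 mV.
Input sits at 6.672 steps above V_low.
Floor → code 6.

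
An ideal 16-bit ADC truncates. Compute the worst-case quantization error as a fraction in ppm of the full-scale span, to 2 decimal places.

15.26 ppm

Truncating → worst-case error = 1 LSB = V_FS/2^16, so 1e+06/65536 = 15.2588 ppm of full scale.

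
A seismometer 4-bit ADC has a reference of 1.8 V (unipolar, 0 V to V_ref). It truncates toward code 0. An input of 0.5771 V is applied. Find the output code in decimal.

code 5

Full-scale span = 1.8 V; LSB = 1.8/2^4 = 112.500 mV.
(V_in − V_low)/LSB = (0.5771 − 0) / 0.1125 = 5.130.
So the output code is 5.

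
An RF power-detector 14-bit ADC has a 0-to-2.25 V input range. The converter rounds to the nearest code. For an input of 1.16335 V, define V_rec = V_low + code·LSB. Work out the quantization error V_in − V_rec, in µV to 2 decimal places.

35.18 µV

LSB = 2.25/2^14 = 137.33 µV.
(1.16335 − 0)/0.000137329 = 8471.2562; round gives code 8471.
Reconstructed: 1.1633148 V.
Error = 1.16335 − 1.1633148 = 3.51807e-05 V = 35.18 µV.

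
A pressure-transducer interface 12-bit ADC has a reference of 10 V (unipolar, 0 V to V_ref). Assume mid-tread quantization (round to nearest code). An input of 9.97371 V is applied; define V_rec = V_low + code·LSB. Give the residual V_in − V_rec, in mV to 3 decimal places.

Step size: 10 V ÷ 2^12 = 2.441 mV.
Scaled input = 4085.2316 LSBs, so code = 4085.
Reconstructed: 9.9731445 V.
V_in − V_rec = 0.000565469 V = 0.565 mV.

0.565 mV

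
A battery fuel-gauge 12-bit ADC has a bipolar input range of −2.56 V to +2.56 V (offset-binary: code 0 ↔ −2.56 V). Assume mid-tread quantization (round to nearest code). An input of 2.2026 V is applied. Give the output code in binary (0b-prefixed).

LSB = 5.12 V / 4096 = 1.250 mV.
(V_in − V_low)/LSB = (2.2026 − (−2.56)) / 0.00125 = 3810.080.
round(3810.080) = 3810.
In binary (0b-prefixed): 0b111011100010.

code 0b111011100010 (decimal 3810)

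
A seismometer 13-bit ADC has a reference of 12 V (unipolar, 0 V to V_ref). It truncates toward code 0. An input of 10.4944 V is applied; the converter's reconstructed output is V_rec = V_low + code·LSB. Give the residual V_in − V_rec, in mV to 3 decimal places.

One LSB is 12 V / 8192 = 1.465 mV.
(10.4944 − 0)/0.00146484 = 7164.1771; ⌊·⌋ gives code 7164.
Reconstructed: 10.494141 V.
Error = 10.4944 − 10.494141 = 0.000259375 V = 0.259 mV.

0.259 mV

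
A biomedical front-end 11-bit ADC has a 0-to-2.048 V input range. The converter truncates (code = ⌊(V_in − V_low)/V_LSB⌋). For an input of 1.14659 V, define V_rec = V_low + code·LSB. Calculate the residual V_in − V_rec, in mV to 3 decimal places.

0.590 mV

Step size: 2.048 V ÷ 2^11 = 1.000 mV.
(1.14659 − 0)/0.001 = 1146.5900; ⌊·⌋ gives code 1146.
Reconstructed: 1.146 V.
V_in − V_rec = 0.00059 V = 0.590 mV.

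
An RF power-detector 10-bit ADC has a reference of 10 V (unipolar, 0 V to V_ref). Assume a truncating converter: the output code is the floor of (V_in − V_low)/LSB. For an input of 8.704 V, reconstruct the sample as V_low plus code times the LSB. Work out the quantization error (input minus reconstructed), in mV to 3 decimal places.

2.828 mV

One LSB is 10 V / 1024 = 9.766 mV.
(V_in − V_low)/LSB = (8.704 − 0)/0.00976562 = 891.2896 → code 891 (floor).
V_rec = 0 + 891·0.00976562 = 8.7011719 V.
Error = 8.704 − 8.7011719 = 0.00282812 V = 2.828 mV.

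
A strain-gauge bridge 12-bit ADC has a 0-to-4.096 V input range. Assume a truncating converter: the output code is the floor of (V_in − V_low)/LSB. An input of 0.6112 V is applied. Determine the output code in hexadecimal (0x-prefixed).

With 4096 levels over 4.096 V, one step is 1.000 mV.
(V_in − V_low)/LSB = (0.6112 − 0) / 0.001 = 611.200.
Floor → code 611.
In hexadecimal (0x-prefixed): 0x263.

code 0x263 (decimal 611)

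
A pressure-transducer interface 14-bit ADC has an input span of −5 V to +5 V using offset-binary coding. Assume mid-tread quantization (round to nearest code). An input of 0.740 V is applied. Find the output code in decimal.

code 9404

With 16384 levels over 10 V, one step is 0.610 mV.
Input sits at 9404.416 steps above V_low.
round(9404.416) = 9404.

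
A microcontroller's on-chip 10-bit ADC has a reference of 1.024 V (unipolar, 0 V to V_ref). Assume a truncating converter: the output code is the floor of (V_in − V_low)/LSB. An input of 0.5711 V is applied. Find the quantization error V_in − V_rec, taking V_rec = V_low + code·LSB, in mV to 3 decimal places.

0.100 mV

One LSB is 1.024 V / 1024 = 1.000 mV.
(V_in − V_low)/LSB = (0.5711 − 0)/0.001 = 571.1000 → code 571 (floor).
V_rec = 0 + 571·0.001 = 0.571 V.
V_in − V_rec = 0.0001 V = 0.100 mV.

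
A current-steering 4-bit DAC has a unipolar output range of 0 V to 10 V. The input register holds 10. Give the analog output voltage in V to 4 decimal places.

6.2500 V

LSB = 10 V / 2^4 = 0.6250 V.
V_out = 0 + 10 × 0.625 V = 6.25 V.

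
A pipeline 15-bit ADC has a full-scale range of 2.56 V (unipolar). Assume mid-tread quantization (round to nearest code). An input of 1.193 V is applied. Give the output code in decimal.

code 15270

LSB = 2.56 V / 32768 = 78.12 µV.
Input sits at 15270.400 steps above V_low.
Round → code 15270.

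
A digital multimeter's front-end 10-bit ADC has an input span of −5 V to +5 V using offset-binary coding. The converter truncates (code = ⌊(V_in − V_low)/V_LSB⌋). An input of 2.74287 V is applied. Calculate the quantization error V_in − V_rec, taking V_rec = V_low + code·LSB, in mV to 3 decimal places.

8.495 mV

Step size: 10 V ÷ 2^10 = 9.766 mV.
(2.74287 − (−5))/0.00976562 = 792.8699; ⌊·⌋ gives code 792.
Reconstructed: 2.734375 V.
Error = 2.74287 − 2.734375 = 0.008495 V = 8.495 mV.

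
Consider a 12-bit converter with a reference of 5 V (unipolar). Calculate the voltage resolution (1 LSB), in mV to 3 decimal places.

1.221 mV

Full-scale span = 5 V.
LSB = 5 / 2^12 = 5 / 4096 = 0.0012207 V = 1.221 mV.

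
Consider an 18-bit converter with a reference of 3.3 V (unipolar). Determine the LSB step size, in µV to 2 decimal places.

12.59 µV

Full-scale span = 3.3 V.
LSB = 3.3 / 2^18 = 3.3 / 262144 = 1.25885e-05 V = 12.59 µV.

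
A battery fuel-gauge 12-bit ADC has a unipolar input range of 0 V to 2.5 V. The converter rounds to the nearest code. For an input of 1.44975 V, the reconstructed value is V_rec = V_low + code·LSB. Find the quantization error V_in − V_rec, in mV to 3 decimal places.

0.165 mV

Step size: 2.5 V ÷ 2^12 = 0.610 mV.
(V_in − V_low)/LSB = (1.44975 − 0)/0.000610352 = 2375.2704 → code 2375 (round).
Reconstructed: 1.449585 V.
V_in − V_rec = 0.000165039 V = 0.165 mV.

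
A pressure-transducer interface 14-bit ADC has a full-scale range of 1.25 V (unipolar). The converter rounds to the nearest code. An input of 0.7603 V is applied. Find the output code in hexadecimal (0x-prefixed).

With 16384 levels over 1.25 V, one step is 76.29 µV.
(V_in − V_low)/LSB = (0.7603 − 0) / 7.62939e-05 = 9965.404.
round(9965.404) = 9965.
In hexadecimal (0x-prefixed): 0x26ED.

code 0x26ED (decimal 9965)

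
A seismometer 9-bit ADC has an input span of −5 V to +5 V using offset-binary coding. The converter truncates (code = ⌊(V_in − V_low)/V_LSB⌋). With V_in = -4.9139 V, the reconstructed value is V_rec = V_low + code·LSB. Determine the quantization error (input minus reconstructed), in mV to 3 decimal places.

Step size: 10 V ÷ 2^9 = 19.531 mV.
Scaled input = 4.4083 LSBs, so code = 4.
Code 4 maps back to (−5) + 4×0.0195312 V = -4.921875 V.
Difference: 0.007975 V → 7.975 mV.

7.975 mV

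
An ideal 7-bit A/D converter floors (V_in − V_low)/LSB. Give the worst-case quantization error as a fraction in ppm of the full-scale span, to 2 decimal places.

7812.50 ppm

Truncating → worst-case error = 1 LSB = V_FS/2^7, so 1e+06/128 = 7812.5 ppm of full scale.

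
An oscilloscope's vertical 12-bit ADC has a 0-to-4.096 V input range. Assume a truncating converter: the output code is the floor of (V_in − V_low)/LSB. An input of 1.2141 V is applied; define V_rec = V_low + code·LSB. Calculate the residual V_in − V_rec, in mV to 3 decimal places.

0.100 mV

Step size: 4.096 V ÷ 2^12 = 1.000 mV.
Scaled input = 1214.1000 LSBs, so code = 1214.
Reconstructed: 1.214 V.
Error = 1.2141 − 1.214 = 0.0001 V = 0.100 mV.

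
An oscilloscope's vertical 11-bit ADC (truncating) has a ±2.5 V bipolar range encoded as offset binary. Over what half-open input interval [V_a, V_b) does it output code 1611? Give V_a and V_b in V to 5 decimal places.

LSB = 5/2^11 = 2.441 mV.
V_a = V_low + 1611·LSB = 1.43311 V; V_b = V_low + 1612·LSB = 1.43555 V.

[1.43311 V, 1.43555 V)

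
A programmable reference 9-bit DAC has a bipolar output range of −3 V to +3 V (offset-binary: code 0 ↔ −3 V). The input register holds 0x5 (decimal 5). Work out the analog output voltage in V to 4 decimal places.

LSB = 6 V / 2^9 = 11.719 mV.
Code 0x5 = 5 decimal.
V_out = (−3) + 5 × 0.0117188 V = -2.94141 V.

-2.9414 V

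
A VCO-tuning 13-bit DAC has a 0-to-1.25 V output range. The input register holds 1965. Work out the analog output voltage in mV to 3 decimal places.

LSB = 1.25 V / 2^13 = 152.59 µV.
V_out = 0 + 1965 × 0.000152588 V = 0.299835 V.
= 299.835 mV.

299.835 mV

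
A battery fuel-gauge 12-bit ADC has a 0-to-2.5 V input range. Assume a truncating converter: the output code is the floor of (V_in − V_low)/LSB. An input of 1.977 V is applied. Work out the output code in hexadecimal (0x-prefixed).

Full-scale span = 2.5 V; LSB = 2.5/2^12 = 0.610 mV.
(V_in − V_low)/LSB = (1.977 − 0) / 0.000610352 = 3239.117.
Floor → code 3239.
In hexadecimal (0x-prefixed): 0xCA7.

code 0xCA7 (decimal 3239)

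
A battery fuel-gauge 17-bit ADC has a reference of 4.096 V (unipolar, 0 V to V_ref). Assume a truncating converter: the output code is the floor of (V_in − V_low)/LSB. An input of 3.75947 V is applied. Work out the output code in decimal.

code 120303

LSB = 4.096 V / 131072 = 31.25 µV.
(V_in − V_low)/LSB = (3.75947 − 0) / 3.125e-05 = 120303.040.
Floor → code 120303.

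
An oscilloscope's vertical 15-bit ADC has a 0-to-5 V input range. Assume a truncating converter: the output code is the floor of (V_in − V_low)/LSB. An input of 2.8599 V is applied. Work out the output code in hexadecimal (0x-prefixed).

LSB = 5 V / 32768 = 152.59 µV.
(V_in − V_low)/LSB = (2.8599 − 0) / 0.000152588 = 18742.641.
So the output code is 18742.
In hexadecimal (0x-prefixed): 0x4936.

code 0x4936 (decimal 18742)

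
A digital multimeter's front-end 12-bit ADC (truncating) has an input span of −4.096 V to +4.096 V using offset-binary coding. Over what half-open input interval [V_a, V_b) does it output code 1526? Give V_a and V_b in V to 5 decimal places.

LSB = 8.192/2^12 = 2.000 mV.
V_a = V_low + 1526·LSB = -1.044 V; V_b = V_low + 1527·LSB = -1.042 V.

[-1.04400 V, -1.04200 V)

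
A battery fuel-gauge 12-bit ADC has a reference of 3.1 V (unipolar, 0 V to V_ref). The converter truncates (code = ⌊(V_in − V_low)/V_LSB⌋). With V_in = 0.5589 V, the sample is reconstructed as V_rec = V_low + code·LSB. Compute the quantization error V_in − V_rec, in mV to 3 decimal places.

0.355 mV

Step size: 3.1 V ÷ 2^12 = 0.757 mV.
Scaled input = 738.4692 LSBs, so code = 738.
Code 738 maps back to 0 + 738×0.000756836 V = 0.55854492 V.
Difference: 0.000355078 V → 0.355 mV.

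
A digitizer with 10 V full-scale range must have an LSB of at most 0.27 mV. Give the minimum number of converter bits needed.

Number of steps required ≥ 10 V / 0.27 mV = 37037.04.
Need 2^N ≥ 37037.04; 2^15 = 32768, 2^16 = 65536.
Minimum N = 16.

16 bits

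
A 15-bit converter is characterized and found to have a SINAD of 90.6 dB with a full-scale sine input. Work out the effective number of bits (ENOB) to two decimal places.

ENOB = (SINAD − 1.76) / 6.02 = (90.6 − 1.76)/6.02 = 14.757.

14.76 bits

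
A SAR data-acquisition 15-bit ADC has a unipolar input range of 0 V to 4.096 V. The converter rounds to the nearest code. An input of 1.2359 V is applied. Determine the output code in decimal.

code 9887

LSB = 4.096 V / 32768 = 125.00 µV.
Input sits at 9887.200 steps above V_low.
round(9887.200) = 9887.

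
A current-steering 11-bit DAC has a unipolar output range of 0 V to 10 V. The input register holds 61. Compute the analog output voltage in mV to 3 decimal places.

297.852 mV

LSB = 10 V / 2^11 = 4.883 mV.
V_out = 0 + 61 × 0.00488281 V = 0.297852 V.
= 297.852 mV.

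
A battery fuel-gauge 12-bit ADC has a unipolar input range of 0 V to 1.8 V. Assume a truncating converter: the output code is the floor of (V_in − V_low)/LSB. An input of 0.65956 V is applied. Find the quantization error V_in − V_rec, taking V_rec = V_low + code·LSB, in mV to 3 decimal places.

0.380 mV

Step size: 1.8 V ÷ 2^12 = 439.45 µV.
(V_in − V_low)/LSB = (0.65956 − 0)/0.000439453 = 1500.8654 → code 1500 (floor).
Reconstructed: 0.65917969 V.
Error = 0.65956 − 0.65917969 = 0.000380313 V = 0.380 mV.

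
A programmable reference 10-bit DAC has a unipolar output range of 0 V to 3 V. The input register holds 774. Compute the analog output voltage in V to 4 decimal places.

LSB = 3 V / 2^10 = 2.930 mV.
V_out = 0 + 774 × 0.00292969 V = 2.26758 V.

2.2676 V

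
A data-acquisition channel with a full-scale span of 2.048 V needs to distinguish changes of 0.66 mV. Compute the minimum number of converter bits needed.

Number of steps required ≥ 2.048 V / 0.66 mV = 3103.03.
Need 2^N ≥ 3103.03; 2^11 = 2048, 2^12 = 4096.
Minimum N = 12.

12 bits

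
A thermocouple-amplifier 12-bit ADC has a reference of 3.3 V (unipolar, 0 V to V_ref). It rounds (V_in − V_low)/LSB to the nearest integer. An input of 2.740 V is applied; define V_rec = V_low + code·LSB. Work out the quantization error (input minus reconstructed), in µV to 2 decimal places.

-63.48 µV

LSB = 3.3/2^12 = 0.806 mV.
Scaled input = 3400.9212 LSBs, so code = 3401.
V_rec = 0 + 3401·0.000805664 = 2.7400635 V.
Error = 2.740 − 2.7400635 = -6.34766e-05 V = -63.48 µV.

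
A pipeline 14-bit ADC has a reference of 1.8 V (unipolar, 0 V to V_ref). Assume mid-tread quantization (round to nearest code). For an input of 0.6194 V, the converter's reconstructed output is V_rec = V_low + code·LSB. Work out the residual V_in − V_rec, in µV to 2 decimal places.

Step size: 1.8 V ÷ 2^14 = 109.86 µV.
(0.6194 − 0)/0.000109863 = 5637.9164; round gives code 5638.
Code 5638 maps back to 0 + 5638×0.000109863 V = 0.61940918 V.
Difference: -9.17969e-06 V → -9.18 µV.

-9.18 µV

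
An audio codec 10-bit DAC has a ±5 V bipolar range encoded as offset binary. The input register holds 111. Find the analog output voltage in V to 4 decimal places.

LSB = 10 V / 2^10 = 9.766 mV.
V_out = (−5) + 111 × 0.00976562 V = -3.91602 V.

-3.9160 V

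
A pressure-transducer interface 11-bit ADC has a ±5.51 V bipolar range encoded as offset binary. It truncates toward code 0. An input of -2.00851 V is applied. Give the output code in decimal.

Full-scale span = 11.02 V; LSB = 11.02/2^11 = 5.381 mV.
(V_in − V_low)/LSB = (-2.00851 − (−5.51)) / 0.00538086 = 650.731.
⌊·⌋(650.731) = 650.

code 650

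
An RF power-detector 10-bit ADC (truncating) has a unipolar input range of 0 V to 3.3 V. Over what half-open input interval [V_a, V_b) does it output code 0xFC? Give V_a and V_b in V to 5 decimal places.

LSB = 3.3/2^10 = 3.223 mV.
Code 0xFC = 252 decimal.
V_a = V_low + 252·LSB = 0.812109 V; V_b = V_low + 253·LSB = 0.815332 V.

[0.81211 V, 0.81533 V)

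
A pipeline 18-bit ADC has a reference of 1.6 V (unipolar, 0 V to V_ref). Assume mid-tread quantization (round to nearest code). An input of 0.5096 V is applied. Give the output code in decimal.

code 83493

Full-scale span = 1.6 V; LSB = 1.6/2^18 = 6.10 µV.
(V_in − V_low)/LSB = (0.5096 − 0) / 6.10352e-06 = 83492.864.
So the output code is 83493.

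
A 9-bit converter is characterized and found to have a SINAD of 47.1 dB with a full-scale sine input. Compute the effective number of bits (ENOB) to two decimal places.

ENOB = (SINAD − 1.76) / 6.02 = (47.1 − 1.76)/6.02 = 7.532.

7.53 bits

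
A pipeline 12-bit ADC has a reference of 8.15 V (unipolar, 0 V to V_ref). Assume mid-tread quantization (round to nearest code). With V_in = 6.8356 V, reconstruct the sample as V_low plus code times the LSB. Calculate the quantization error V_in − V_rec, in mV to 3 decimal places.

One LSB is 8.15 V / 4096 = 1.990 mV.
(6.8356 − 0)/0.00198975 = 3435.4132; round gives code 3435.
Code 3435 maps back to 0 + 3435×0.00198975 V = 6.8347778 V.
Error = 6.8356 − 6.8347778 = 0.000822168 V = 0.822 mV.

0.822 mV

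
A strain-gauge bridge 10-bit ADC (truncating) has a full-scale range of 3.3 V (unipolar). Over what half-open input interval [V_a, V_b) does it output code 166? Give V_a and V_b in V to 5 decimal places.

LSB = 3.3/2^10 = 3.223 mV.
V_a = V_low + 166·LSB = 0.534961 V; V_b = V_low + 167·LSB = 0.538184 V.

[0.53496 V, 0.53818 V)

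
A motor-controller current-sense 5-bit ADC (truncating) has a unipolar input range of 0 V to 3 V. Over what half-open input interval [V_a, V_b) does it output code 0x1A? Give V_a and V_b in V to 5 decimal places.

[2.43750 V, 2.53125 V)

LSB = 3/2^5 = 93.750 mV.
Code 0x1A = 26 decimal.
V_a = V_low + 26·LSB = 2.4375 V; V_b = V_low + 27·LSB = 2.53125 V.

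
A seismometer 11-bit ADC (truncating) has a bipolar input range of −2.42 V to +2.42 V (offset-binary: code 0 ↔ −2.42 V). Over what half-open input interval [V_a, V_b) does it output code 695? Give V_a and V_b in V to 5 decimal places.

[-0.77752 V, -0.77516 V)

LSB = 4.84/2^11 = 2.363 mV.
V_a = V_low + 695·LSB = -0.77752 V; V_b = V_low + 696·LSB = -0.775156 V.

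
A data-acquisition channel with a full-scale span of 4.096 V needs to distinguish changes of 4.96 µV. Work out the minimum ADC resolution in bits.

Number of steps required ≥ 4.096 V / 4.96 µV = 825806.45.
Need 2^N ≥ 825806.45; 2^19 = 524288, 2^20 = 1048576.
Minimum N = 20.

20 bits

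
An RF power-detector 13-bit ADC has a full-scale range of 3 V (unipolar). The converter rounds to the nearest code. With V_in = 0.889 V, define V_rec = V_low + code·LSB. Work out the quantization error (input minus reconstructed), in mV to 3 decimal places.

-0.160 mV

One LSB is 3 V / 8192 = 366.21 µV.
(V_in − V_low)/LSB = (0.889 − 0)/0.000366211 = 2427.5627 → code 2428 (round).
Code 2428 maps back to 0 + 2428×0.000366211 V = 0.88916016 V.
V_in − V_rec = -0.000160156 V = -0.160 mV.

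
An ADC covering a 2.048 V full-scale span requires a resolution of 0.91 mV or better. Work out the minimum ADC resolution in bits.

Number of steps required ≥ 2.048 V / 0.91 mV = 2250.55.
Need 2^N ≥ 2250.55; 2^11 = 2048, 2^12 = 4096.
Minimum N = 12.

12 bits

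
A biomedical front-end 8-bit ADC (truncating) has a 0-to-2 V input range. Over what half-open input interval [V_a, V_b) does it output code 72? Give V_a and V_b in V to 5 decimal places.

LSB = 2/2^8 = 7.812 mV.
V_a = V_low + 72·LSB = 0.5625 V; V_b = V_low + 73·LSB = 0.570312 V.

[0.56250 V, 0.57031 V)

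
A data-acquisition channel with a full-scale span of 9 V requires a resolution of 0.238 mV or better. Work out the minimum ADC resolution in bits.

Number of steps required ≥ 9 V / 0.238 mV = 37815.13.
Need 2^N ≥ 37815.13; 2^15 = 32768, 2^16 = 65536.
Minimum N = 16.

16 bits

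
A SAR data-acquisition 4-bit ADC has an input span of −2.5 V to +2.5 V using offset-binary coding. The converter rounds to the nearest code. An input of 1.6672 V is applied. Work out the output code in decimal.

With 16 levels over 5 V, one step is 312.500 mV.
(V_in − V_low)/LSB = (1.6672 − (−2.5)) / 0.3125 = 13.335.
So the output code is 13.

code 13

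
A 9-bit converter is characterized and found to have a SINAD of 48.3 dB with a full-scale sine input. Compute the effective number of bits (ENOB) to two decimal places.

ENOB = (SINAD − 1.76) / 6.02 = (48.3 − 1.76)/6.02 = 7.731.

7.73 bits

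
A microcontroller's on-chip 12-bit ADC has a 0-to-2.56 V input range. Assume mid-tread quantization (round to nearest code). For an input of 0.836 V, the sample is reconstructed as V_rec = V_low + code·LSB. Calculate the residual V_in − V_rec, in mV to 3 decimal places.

-0.250 mV

LSB = 2.56/2^12 = 0.625 mV.
(0.836 − 0)/0.000625 = 1337.6000; round gives code 1338.
Reconstructed: 0.83625 V.
V_in − V_rec = -0.00025 V = -0.250 mV.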